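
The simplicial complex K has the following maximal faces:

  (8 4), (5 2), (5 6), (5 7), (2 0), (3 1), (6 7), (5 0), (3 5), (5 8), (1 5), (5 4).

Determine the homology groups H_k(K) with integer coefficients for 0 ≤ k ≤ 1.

We work with the vertex ordering 0 < 1 < 2 < 3 < 4 < 5 < 6 < 7 < 8. The simplices of K, each written with vertices in increasing order, are:

  0-simplices (9): [0], [1], [2], [3], [4], [5], [6], [7], [8]
  1-simplices (12): [0,2], [0,5], [1,3], [1,5], [2,5], [3,5], [4,5], [4,8], [5,6], [5,7], [5,8], [6,7]

so the chain groups are C_0 ≅ Z^9, C_1 ≅ Z^12.

The boundary map ∂_1: C_1 → C_0 sends each edge [p,q] (with p < q) to q − p. For instance
  ∂[6,7] = [7] − [6].
As a 9×12 matrix over Z this has rank 8, with invariant factors (1,1,1,1,1,1,1,1).

From H_k ≅ ker(∂_k) / im(∂_{k+1}) we obtain:

  H_0: rank C_0 − rank ∂_1 = 9 − 8 = 1, and the invariant factors of ∂_1 are all 1, so H_0 = Z.
  H_1: rank ker ∂_1 − rank ∂_2 = (12 − 8) − 0 = 4, and there is no ∂_2, so H_1 = Z^4.

H_0 = Z,  H_1 = Z^4.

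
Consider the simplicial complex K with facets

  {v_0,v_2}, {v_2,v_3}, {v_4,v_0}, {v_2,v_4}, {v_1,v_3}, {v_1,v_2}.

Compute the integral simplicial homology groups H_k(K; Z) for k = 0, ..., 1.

Order the vertices as v_0 < v_1 < v_2 < v_3 < v_4. Listing each simplex with vertices in this order, K has dimension 1 with simplices:

  0-simplices (5): [v_0], [v_1], [v_2], [v_3], [v_4]
  1-simplices (6): [v_0,v_2], [v_0,v_4], [v_1,v_2], [v_1,v_3], [v_2,v_3], [v_2,v_4]

Hence C_0 ≅ Z^5, C_1 ≅ Z^6.

Boundary ∂_1: C_1 → C_0 maps an edge to its endpoints' difference, ∂[p,q] = q − p.
The 5×6 boundary matrix has rank 4 and Smith normal form diag(1,1,1,1).

Reading off H_k = ker ∂_k / im ∂_{k+1}:

  H_0: rank C_0 − rank ∂_1 = 5 − 4 = 1, and the invariant factors of ∂_1 are all 1, so H_0 ≅ Z.
  H_1: rank ker ∂_1 − rank ∂_2 = (6 − 4) − 0 = 2, and there is no ∂_2, so H_1 ≅ Z^2.

(K is a triangulation of a wedge of 2 circles.)

H_0 = Z,  H_1 = Z^2.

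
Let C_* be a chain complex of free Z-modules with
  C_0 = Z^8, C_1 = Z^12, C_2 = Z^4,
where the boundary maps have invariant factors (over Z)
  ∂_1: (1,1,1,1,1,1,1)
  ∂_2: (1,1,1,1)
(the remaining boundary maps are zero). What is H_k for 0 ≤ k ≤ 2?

H_0: b_0 = 8 − 0 − 7 = 1; torsion from ∂_1 factors > 1: none. So H_0 ≅ Z.
H_1: b_1 = 12 − 7 − 4 = 1; torsion from ∂_2 factors > 1: none. So H_1 ≅ Z.
H_2: b_2 = 4 − 4 − 0 = 0; torsion from ∂_3 factors > 1: none. So H_2 ≅ 0.

H_0 ≅ Z,  H_1 ≅ Z,  H_2 = 0.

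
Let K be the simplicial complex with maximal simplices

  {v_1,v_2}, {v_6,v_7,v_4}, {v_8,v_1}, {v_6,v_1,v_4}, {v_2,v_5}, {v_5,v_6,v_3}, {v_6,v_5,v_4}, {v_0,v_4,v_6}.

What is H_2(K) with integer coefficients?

K has 9 vertices, 14 edges, 5 triangles.
rank ∂_2 = 5, rank ∂_3 = 0 ⇒ b_2 = 5 − 5 − 0 = 0. So H_2 ≅ 0.

H_2 = 0.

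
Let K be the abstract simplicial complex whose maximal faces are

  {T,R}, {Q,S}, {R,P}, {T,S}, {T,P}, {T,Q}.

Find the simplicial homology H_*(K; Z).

Take the total order P < Q < R < S < T on the vertex set. Then K (dimension 1) consists of the simplices:

  0-simplices (5): P, Q, R, S, T
  1-simplices (6): PR, PT, QS, QT, RT, ST

giving chain groups C_0 ≅ Z^5, C_1 ≅ Z^6.

∂_1: C_1 → C_0 sends each edge [p,q] (with p < q) to q − p. For instance
  ∂QT = T − Q.
The 5×6 boundary matrix has rank 4 and Smith normal form diag(1,1,1,1).

Computing H_k = (kernel of ∂_k) / (image of ∂_{k+1}):

  H_0: rank C_0 − rank ∂_1 = 5 − 4 = 1, and the invariant factors of ∂_1 are all 1, so H_0 ≅ Z.
  H_1: rank ker ∂_1 − rank ∂_2 = (6 − 4) − 0 = 2, and there is no ∂_2, so H_1 ≅ Z^2.

(K is a triangulation of a wedge of 2 circles.)

H_0 ≅ Z,  H_1 ≅ Z^2.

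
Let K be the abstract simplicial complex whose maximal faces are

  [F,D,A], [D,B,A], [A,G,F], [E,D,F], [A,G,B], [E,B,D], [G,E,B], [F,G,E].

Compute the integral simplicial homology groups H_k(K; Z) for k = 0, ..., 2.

H_0 ≅ Z,  H_1 = 0,  H_2 ≅ Z.

Take the total order A < B < D < E < F < G on the vertex set. Then K (dimension 2) consists of the simplices:

  0-simplices (6): A, B, D, E, F, G
  1-simplices (12): AB, AD, AF, AG, BD, BE, BG, DE, DF, EF, EG, FG
  2-simplices (8): ABD, ABG, ADF, AFG, BDE, BEG, DEF, EFG

so the chain groups are C_0 ≅ Z^6, C_1 ≅ Z^12, C_2 ≅ Z^8.

The boundary map ∂_1: C_1 → C_0 is given by ∂[p,q] = [q] − [p].
As a 6×12 matrix over Z this has rank 5, with invariant factors (1,1,1,1,1).

Boundary ∂_2: C_2 → C_1 acts by ∂[p,q,r] = [q,r] − [p,r] + [p,q]. For instance
  ∂AFG = FG − AG + AF,
  ∂ABD = BD − AD + AB.
This gives a 12×8 integer matrix of rank 7; reducing to Smith normal form yields diagonal entries (1,1,1,1,1,1,1).

Reading off H_k = ker ∂_k / im ∂_{k+1}:

  H_0: rank C_0 − rank ∂_1 = 6 − 5 = 1, and the invariant factors of ∂_1 are all 1, so H_0 ≅ Z.
  H_1: rank ker ∂_1 − rank ∂_2 = (12 − 5) − 7 = 0, and the invariant factors of ∂_2 are all 1, so H_1 ≅ 0.
  H_2: rank ker ∂_2 − rank ∂_3 = (8 − 7) − 0 = 1, and there is no ∂_3, so H_2 ≅ Z.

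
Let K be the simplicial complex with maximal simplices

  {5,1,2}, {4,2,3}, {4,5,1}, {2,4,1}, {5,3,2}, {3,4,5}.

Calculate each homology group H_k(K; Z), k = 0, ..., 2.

H_0 ≅ Z,  H_1 = 0,  H_2 ≅ Z.

Take the total order 1 < 2 < 3 < 4 < 5 on the vertex set. Then K (dimension 2) consists of the simplices:

  0-simplices (5): [1], [2], [3], [4], [5]
  1-simplices (9): [1,2], [1,4], [1,5], [2,3], [2,4], [2,5], [3,4], [3,5], [4,5]
  2-simplices (6): [1,2,4], [1,2,5], [1,4,5], [2,3,4], [2,3,5], [3,4,5]

Hence C_0 ≅ Z^5, C_1 ≅ Z^9, C_2 ≅ Z^6.

∂_1: C_1 → C_0 maps an edge to its endpoints' difference, ∂[p,q] = q − p. For instance
  ∂[1,2] = [2] − [1].
The resulting 5×9 matrix has rank 4, and its Smith normal form has invariant factors (1,1,1,1).

The boundary map ∂_2: C_2 → C_1 sends each 2-simplex [p,q,r] to [q,r] − [p,r] + [p,q]. For instance
  ∂[3,4,5] = [4,5] − [3,5] + [3,4],
  ∂[1,2,5] = [2,5] − [1,5] + [1,2].
As a 9×6 matrix over Z this has rank 5, with invariant factors (1,1,1,1,1).

Now H_k = ker ∂_k / im ∂_{k+1}, so:

  H_0: rank C_0 − rank ∂_1 = 5 − 4 = 1, and the invariant factors of ∂_1 are all 1, so H_0 = Z.
  H_1: rank ker ∂_1 − rank ∂_2 = (9 − 4) − 5 = 0, and the invariant factors of ∂_2 are all 1, so H_1 = 0.
  H_2: rank ker ∂_2 − rank ∂_3 = (6 − 5) − 0 = 1, and there is no ∂_3, so H_2 = Z.

As a check, the Euler characteristic is 5 − 9 + 6 = 2, which agrees with 1 − 0 + 1 = 2.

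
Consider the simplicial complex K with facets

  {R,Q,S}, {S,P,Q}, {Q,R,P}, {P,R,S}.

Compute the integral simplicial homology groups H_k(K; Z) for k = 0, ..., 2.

K has 4 vertices, 6 edges, 4 triangles.
rank ∂_0 = 0, rank ∂_1 = 3 ⇒ b_0 = 4 − 0 − 3 = 1; all invariant factors of ∂_1 are 1 so no torsion. So H_0 ≅ Z.
rank ∂_1 = 3, rank ∂_2 = 3 ⇒ b_1 = 6 − 3 − 3 = 0; all invariant factors of ∂_2 are 1 so no torsion. So H_1 ≅ 0.
rank ∂_2 = 3, rank ∂_3 = 0 ⇒ b_2 = 4 − 3 − 0 = 1. So H_2 ≅ Z.

H_0 ≅ Z,  H_1 = 0,  H_2 ≅ Z.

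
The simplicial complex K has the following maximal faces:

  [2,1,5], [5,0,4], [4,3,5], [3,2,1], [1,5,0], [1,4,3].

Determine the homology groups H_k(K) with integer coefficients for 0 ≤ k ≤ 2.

H_0 = Z,  H_1 = Z,  H_2 = 0.

Order the vertices as 0 < 1 < 2 < 3 < 4 < 5. Listing each simplex with vertices in this order, K has dimension 2 with simplices:

  0-simplices (6): [0], [1], [2], [3], [4], [5]
  1-simplices (12): [0,1], [0,4], [0,5], [1,2], [1,3], [1,4], [1,5], [2,3], [2,5], [3,4], [3,5], [4,5]
  2-simplices (6): [0,1,5], [0,4,5], [1,2,3], [1,2,5], [1,3,4], [3,4,5]

giving chain groups C_0 ≅ Z^6, C_1 ≅ Z^12, C_2 ≅ Z^6.

∂_1: C_1 → C_0 sends each edge [p,q] (with p < q) to q − p.
As a 6×12 matrix over Z this has rank 5, with invariant factors (1,1,1,1,1).

The boundary map ∂_2: C_2 → C_1 acts by ∂[p,q,r] = [q,r] − [p,r] + [p,q]. For instance
  ∂[3,4,5] = [4,5] − [3,5] + [3,4],
  ∂[1,2,5] = [2,5] − [1,5] + [1,2].
This gives a 12×6 integer matrix of rank 6; reducing to Smith normal form yields diagonal entries (1,1,1,1,1,1).

Now H_k = ker ∂_k / im ∂_{k+1}, so:

  H_0: rank C_0 − rank ∂_1 = 6 − 5 = 1, and the invariant factors of ∂_1 are all 1, so H_0 ≅ Z.
  H_1: rank ker ∂_1 − rank ∂_2 = (12 − 5) − 6 = 1, and the invariant factors of ∂_2 are all 1, so H_1 ≅ Z.
  H_2: rank ker ∂_2 − rank ∂_3 = (6 − 6) − 0 = 0, and there is no ∂_3, so H_2 ≅ 0.

(K is a triangulation of the cylinder S^1 x I.)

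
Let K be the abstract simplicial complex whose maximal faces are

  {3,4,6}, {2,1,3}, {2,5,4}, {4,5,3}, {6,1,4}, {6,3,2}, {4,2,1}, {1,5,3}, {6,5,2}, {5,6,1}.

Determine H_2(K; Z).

K has 6 vertices, 15 edges, 10 triangles.
rank ∂_2 = 10, rank ∂_3 = 0 ⇒ b_2 = 10 − 10 − 0 = 0. So H_2 ≅ 0.

H_2 = 0.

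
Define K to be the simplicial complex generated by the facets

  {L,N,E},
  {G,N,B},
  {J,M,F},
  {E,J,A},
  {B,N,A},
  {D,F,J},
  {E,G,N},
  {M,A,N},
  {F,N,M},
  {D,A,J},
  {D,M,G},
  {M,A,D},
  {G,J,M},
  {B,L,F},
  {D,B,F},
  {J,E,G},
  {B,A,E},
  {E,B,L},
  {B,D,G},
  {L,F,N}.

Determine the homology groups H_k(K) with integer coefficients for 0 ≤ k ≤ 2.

H_0 ≅ Z,  H_1 ≅ Z ⊕ Z_2,  H_2 = 0.

We work with the vertex ordering A < B < D < E < F < G < J < L < M < N. The simplices of K, each written with vertices in increasing order, are:

  0-simplices (10): A, B, D, E, F, G, J, L, M, N
  1-simplices (30): AB, AD, AE, AJ, AM, AN, BD, BE, BF, BG, BL, BN, DF, DG, DJ, DM, EG, EJ, EL, EN, FJ, FL, FM, FN, GJ, GM, GN, JM, LN, MN
  2-simplices (20): ABE, ABN, ADJ, ADM, AEJ, AMN, BDF, BDG, BEL, BFL, BGN, DFJ, DGM, EGJ, EGN, ELN, FJM, FLN, FMN, GJM

Hence C_0 ≅ Z^10, C_1 ≅ Z^30, C_2 ≅ Z^20.

∂_1: C_1 → C_0 sends each edge [p,q] (with p < q) to q − p. For instance
  ∂FN = N − F.
As a 10×30 matrix over Z this has rank 9, with invariant factors (1,1,1,1,1,1,1,1,1).

The boundary map ∂_2: C_2 → C_1 sends each 2-simplex [p,q,r] to [q,r] − [p,r] + [p,q]. For instance
  ∂ABN = BN − AN + AB,
  ∂EGJ = GJ − EJ + EG.
As a 30×20 matrix over Z this has rank 20, with invariant factors (1,1,1,1,1,1,1,1,1,1,1,1,1,1,1,1,1,1,1,2).

From H_k ≅ ker(∂_k) / im(∂_{k+1}) we obtain:

  H_0: rank C_0 − rank ∂_1 = 10 − 9 = 1, and the invariant factors of ∂_1 are all 1, so H_0 = Z.
  H_1: rank ker ∂_1 − rank ∂_2 = (30 − 9) − 20 = 1, and ∂_2 has invariant factor 2 > 1, so H_1 = Z ⊕ Z_2.
  H_2: rank ker ∂_2 − rank ∂_3 = (20 − 20) − 0 = 0, and there is no ∂_3, so H_2 = 0.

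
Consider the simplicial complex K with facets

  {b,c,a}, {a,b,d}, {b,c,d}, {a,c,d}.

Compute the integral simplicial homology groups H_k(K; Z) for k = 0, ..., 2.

H_0 = Z,  H_1 = 0,  H_2 = Z.

Fix the vertex order a < b < c < d and write every simplex with vertices in increasing order. Then dim K = 2 and the simplices of K are:

  0-simplices (4): a, b, c, d
  1-simplices (6): ab, ac, ad, bc, bd, cd
  2-simplices (4): abc, abd, acd, bcd

Hence C_0 ≅ Z^4, C_1 ≅ Z^6, C_2 ≅ Z^4.

∂_1: C_1 → C_0 is given by ∂[p,q] = [q] − [p]. For instance
  ∂ad = d − a.
The 4×6 boundary matrix has rank 3 and Smith normal form diag(1,1,1).

The boundary map ∂_2: C_2 → C_1 maps a triangle to the signed sum of its edges. For instance
  ∂acd = cd − ad + ac,
  ∂abd = bd − ad + ab.
The 6×4 boundary matrix has rank 3 and Smith normal form diag(1,1,1).

Reading off H_k = ker ∂_k / im ∂_{k+1}:

  H_0: rank C_0 − rank ∂_1 = 4 − 3 = 1, and the invariant factors of ∂_1 are all 1, so H_0 ≅ Z.
  H_1: rank ker ∂_1 − rank ∂_2 = (6 − 3) − 3 = 0, and the invariant factors of ∂_2 are all 1, so H_1 ≅ 0.
  H_2: rank ker ∂_2 − rank ∂_3 = (4 − 3) − 0 = 1, and there is no ∂_3, so H_2 ≅ Z.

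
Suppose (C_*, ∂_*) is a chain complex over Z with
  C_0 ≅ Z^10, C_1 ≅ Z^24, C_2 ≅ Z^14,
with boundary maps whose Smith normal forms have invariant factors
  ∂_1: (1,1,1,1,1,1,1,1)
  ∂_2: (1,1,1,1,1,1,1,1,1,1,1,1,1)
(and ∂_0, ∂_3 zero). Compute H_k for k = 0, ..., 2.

H_0 ≅ Z^2,  H_1 ≅ Z^3,  H_2 ≅ Z.

H_0: b_0 = 10 − 0 − 8 = 2; torsion from ∂_1 factors > 1: none. So H_0 ≅ Z^2.
H_1: b_1 = 24 − 8 − 13 = 3; torsion from ∂_2 factors > 1: none. So H_1 ≅ Z^3.
H_2: b_2 = 14 − 13 − 0 = 1; torsion from ∂_3 factors > 1: none. So H_2 ≅ Z.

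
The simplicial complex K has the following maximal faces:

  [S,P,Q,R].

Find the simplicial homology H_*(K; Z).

H_0 = Z,  H_1 = 0,  H_2 = 0,  H_3 = 0.

Fix the vertex order P < Q < R < S and write every simplex with vertices in increasing order. Then dim K = 3 and the simplices of K are:

  0-simplices (4): P, Q, R, S
  1-simplices (6): PQ, PR, PS, QR, QS, RS
  2-simplices (4): PQR, PQS, PRS, QRS
  3-simplices (1): PQRS

Hence C_0 ≅ Z^4, C_1 ≅ Z^6, C_2 ≅ Z^4, C_3 ≅ Z^1.

The boundary map ∂_1: C_1 → C_0 is given by ∂[p,q] = [q] − [p].
The resulting 4×6 matrix has rank 3, and its Smith normal form has invariant factors (1,1,1).

The boundary map ∂_2: C_2 → C_1 maps a triangle to the signed sum of its edges. For instance
  ∂PQR = QR − PR + PQ,
  ∂QRS = RS − QS + QR.
This gives a 6×4 integer matrix of rank 3; reducing to Smith normal form yields diagonal entries (1,1,1).

∂_3: C_3 → C_2 sends each 3-simplex σ to the alternating sum Σ_i (−1)^i (σ with its i-th vertex removed). For instance
  ∂PQRS = QRS − PRS + PQS − PQR.
This gives a 4×1 integer matrix of rank 1; reducing to Smith normal form yields diagonal entries (1).

From H_k ≅ ker(∂_k) / im(∂_{k+1}) we obtain:

  H_0: rank C_0 − rank ∂_1 = 4 − 3 = 1, and the invariant factors of ∂_1 are all 1, so H_0 = Z.
  H_1: rank ker ∂_1 − rank ∂_2 = (6 − 3) − 3 = 0, and the invariant factors of ∂_2 are all 1, so H_1 = 0.
  H_2: rank ker ∂_2 − rank ∂_3 = (4 − 3) − 1 = 0, and the invariant factors of ∂_3 are all 1, so H_2 = 0.
  H_3: rank ker ∂_3 − rank ∂_4 = (1 − 1) − 0 = 0, and there is no ∂_4, so H_3 = 0.

As a check, the Euler characteristic is 4 − 6 + 4 − 1 = 1, which agrees with 1 − 0 + 0 − 0 = 1.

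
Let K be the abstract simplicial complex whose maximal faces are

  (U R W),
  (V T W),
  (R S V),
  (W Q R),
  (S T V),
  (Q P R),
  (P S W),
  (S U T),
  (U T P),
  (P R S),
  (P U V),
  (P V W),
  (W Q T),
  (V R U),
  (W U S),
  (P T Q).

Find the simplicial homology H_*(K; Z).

K has 8 vertices, 24 edges, 16 triangles.
rank ∂_0 = 0, rank ∂_1 = 7 ⇒ b_0 = 8 − 0 − 7 = 1; all invariant factors of ∂_1 are 1 so no torsion. So H_0 = Z.
rank ∂_1 = 7, rank ∂_2 = 15 ⇒ b_1 = 24 − 7 − 15 = 2; all invariant factors of ∂_2 are 1 so no torsion. So H_1 = Z^2.
rank ∂_2 = 15, rank ∂_3 = 0 ⇒ b_2 = 16 − 15 − 0 = 1. So H_2 = Z.

H_0 ≅ Z,  H_1 ≅ Z^2,  H_2 ≅ Z.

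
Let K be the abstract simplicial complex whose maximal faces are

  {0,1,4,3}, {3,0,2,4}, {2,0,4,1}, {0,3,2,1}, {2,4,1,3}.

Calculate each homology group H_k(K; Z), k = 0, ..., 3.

Take the total order 0 < 1 < 2 < 3 < 4 on the vertex set. Then K (dimension 3) consists of the simplices:

  0-simplices (5): [0], [1], [2], [3], [4]
  1-simplices (10): [0,1], [0,2], [0,3], [0,4], [1,2], [1,3], [1,4], [2,3], [2,4], [3,4]
  2-simplices (10): [0,1,2], [0,1,3], [0,1,4], [0,2,3], [0,2,4], [0,3,4], [1,2,3], [1,2,4], [1,3,4], [2,3,4]
  3-simplices (5): [0,1,2,3], [0,1,2,4], [0,1,3,4], [0,2,3,4], [1,2,3,4]

Hence C_0 ≅ Z^5, C_1 ≅ Z^10, C_2 ≅ Z^10, C_3 ≅ Z^5.

∂_1: C_1 → C_0 maps an edge to its endpoints' difference, ∂[p,q] = q − p.
This gives a 5×10 integer matrix of rank 4; reducing to Smith normal form yields diagonal entries (1,1,1,1).

Boundary ∂_2: C_2 → C_1 acts by ∂[p,q,r] = [q,r] − [p,r] + [p,q]. For instance
  ∂[0,3,4] = [3,4] − [0,4] + [0,3],
  ∂[0,1,4] = [1,4] − [0,4] + [0,1].
The 10×10 boundary matrix has rank 6 and Smith normal form diag(1,1,1,1,1,1).

The boundary map ∂_3: C_3 → C_2 sends each 3-simplex σ to the alternating sum Σ_i (−1)^i (σ with its i-th vertex removed). For instance
  ∂[1,2,3,4] = [2,3,4] − [1,3,4] + [1,2,4] − [1,2,3],
  ∂[0,1,2,3] = [1,2,3] − [0,2,3] + [0,1,3] − [0,1,2].
The resulting 10×5 matrix has rank 4, and its Smith normal form has invariant factors (1,1,1,1).

Reading off H_k = ker ∂_k / im ∂_{k+1}:

  H_0: rank C_0 − rank ∂_1 = 5 − 4 = 1, and the invariant factors of ∂_1 are all 1, so H_0 = Z.
  H_1: rank ker ∂_1 − rank ∂_2 = (10 − 4) − 6 = 0, and the invariant factors of ∂_2 are all 1, so H_1 = 0.
  H_2: rank ker ∂_2 − rank ∂_3 = (10 − 6) − 4 = 0, and the invariant factors of ∂_3 are all 1, so H_2 = 0.
  H_3: rank ker ∂_3 − rank ∂_4 = (5 − 4) − 0 = 1, and there is no ∂_4, so H_3 = Z.

(K is a triangulation of the 3-sphere S^3.)

H_0 = Z,  H_1 = 0,  H_2 = 0,  H_3 = Z.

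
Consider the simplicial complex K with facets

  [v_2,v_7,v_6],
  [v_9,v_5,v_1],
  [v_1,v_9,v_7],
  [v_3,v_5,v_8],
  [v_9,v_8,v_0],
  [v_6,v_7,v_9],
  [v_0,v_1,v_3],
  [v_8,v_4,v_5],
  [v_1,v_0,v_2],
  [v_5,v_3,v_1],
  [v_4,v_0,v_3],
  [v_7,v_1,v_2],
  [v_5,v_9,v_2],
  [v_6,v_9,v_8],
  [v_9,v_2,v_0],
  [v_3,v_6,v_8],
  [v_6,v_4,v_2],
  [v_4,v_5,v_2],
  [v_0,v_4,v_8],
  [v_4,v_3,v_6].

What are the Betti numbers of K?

b_0 = 1, b_1 = 1, b_2 = 0.

Fix the vertex order v_0 < v_1 < v_2 < v_3 < v_4 < v_5 < v_6 < v_7 < v_8 < v_9 and write every simplex with vertices in increasing order. Then dim K = 2 and the simplices of K are:

  0-simplices (10): [v_0], [v_1], [v_2], [v_3], [v_4], [v_5], [v_6], [v_7], [v_8], [v_9]
  1-simplices (30): (30 of them)
  2-simplices (20): (20 of them)

Hence C_0 ≅ Z^10, C_1 ≅ Z^30, C_2 ≅ Z^20.

Boundary ∂_1: C_1 → C_0 maps an edge to its endpoints' difference, ∂[p,q] = q − p. For instance
  ∂[v_2,v_7] = [v_7] − [v_2].
The resulting 10×30 matrix has rank 9, and its Smith normal form has invariant factors (1,1,1,1,1,1,1,1,1).

∂_2: C_2 → C_1 maps a triangle to the signed sum of its edges. For instance
  ∂[v_2,v_4,v_5] = [v_4,v_5] − [v_2,v_5] + [v_2,v_4],
  ∂[v_0,v_4,v_8] = [v_4,v_8] − [v_0,v_8] + [v_0,v_4].
This gives a 30×20 integer matrix of rank 20; reducing to Smith normal form yields diagonal entries (1,1,1,1,1,1,1,1,1,1,1,1,1,1,1,1,1,1,1,2).

From H_k ≅ ker(∂_k) / im(∂_{k+1}) we obtain:

  H_0: rank C_0 − rank ∂_1 = 10 − 9 = 1, and the invariant factors of ∂_1 are all 1, so H_0 = Z.
  H_1: rank ker ∂_1 − rank ∂_2 = (30 − 9) − 20 = 1, and ∂_2 has invariant factor 2 > 1, so H_1 = Z ⊕ Z/2Z.
  H_2: rank ker ∂_2 − rank ∂_3 = (20 − 20) − 0 = 0, and there is no ∂_3, so H_2 = 0.

Hence the Betti numbers are b_0 = 1, b_1 = 1, b_2 = 0.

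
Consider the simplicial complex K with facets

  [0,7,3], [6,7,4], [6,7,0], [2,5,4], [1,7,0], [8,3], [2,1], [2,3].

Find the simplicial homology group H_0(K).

H_0 = Z.

We work with the vertex ordering 0 < 1 < 2 < 3 < 4 < 5 < 6 < 7 < 8. The simplices of K, each written with vertices in increasing order, are:

  0-simplices (9): [0], [1], [2], [3], [4], [5], [6], [7], [8]
  1-simplices (15): [0,1], [0,3], [0,6], [0,7], [1,2], [1,7], [2,3], [2,4], [2,5], [3,7], [3,8], [4,5], [4,6], [4,7], [6,7]
  2-simplices (5): [0,1,7], [0,3,7], [0,6,7], [2,4,5], [4,6,7]

giving chain groups C_0 ≅ Z^9, C_1 ≅ Z^15, C_2 ≅ Z^5.

Boundary ∂_1: C_1 → C_0 is given by ∂[p,q] = [q] − [p]. For instance
  ∂[2,3] = [3] − [2].
As a 9×15 matrix over Z this has rank 8, with invariant factors (1,1,1,1,1,1,1,1).

∂_2: C_2 → C_1 maps a triangle to the signed sum of its edges. For instance
  ∂[2,4,5] = [4,5] − [2,5] + [2,4],
  ∂[4,6,7] = [6,7] − [4,7] + [4,6].
This gives a 15×5 integer matrix of rank 5; reducing to Smith normal form yields diagonal entries (1,1,1,1,1).

Now H_k = ker ∂_k / im ∂_{k+1}, so:

  H_0: rank C_0 − rank ∂_1 = 9 − 8 = 1, and the invariant factors of ∂_1 are all 1, so H_0 ≅ Z.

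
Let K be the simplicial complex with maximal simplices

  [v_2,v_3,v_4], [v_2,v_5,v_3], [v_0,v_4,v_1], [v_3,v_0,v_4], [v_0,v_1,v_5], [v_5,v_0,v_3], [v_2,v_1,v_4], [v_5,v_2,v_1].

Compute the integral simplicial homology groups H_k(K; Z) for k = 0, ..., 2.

K has 6 vertices, 12 edges, 8 triangles.
rank ∂_0 = 0, rank ∂_1 = 5 ⇒ b_0 = 6 − 0 − 5 = 1; all invariant factors of ∂_1 are 1 so no torsion. So H_0 ≅ Z.
rank ∂_1 = 5, rank ∂_2 = 7 ⇒ b_1 = 12 − 5 − 7 = 0; all invariant factors of ∂_2 are 1 so no torsion. So H_1 ≅ 0.
rank ∂_2 = 7, rank ∂_3 = 0 ⇒ b_2 = 8 − 7 − 0 = 1. So H_2 ≅ Z.

H_0 ≅ Z,  H_1 = 0,  H_2 ≅ Z.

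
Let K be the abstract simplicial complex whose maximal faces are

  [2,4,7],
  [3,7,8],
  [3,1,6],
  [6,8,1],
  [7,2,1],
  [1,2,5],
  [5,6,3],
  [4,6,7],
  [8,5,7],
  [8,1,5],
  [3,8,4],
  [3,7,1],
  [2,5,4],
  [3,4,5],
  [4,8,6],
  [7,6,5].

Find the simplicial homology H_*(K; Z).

H_0 ≅ Z,  H_1 ≅ Z^2,  H_2 ≅ Z.

Order the vertices as 1 < 2 < 3 < 4 < 5 < 6 < 7 < 8. Listing each simplex with vertices in this order, K has dimension 2 with simplices:

  0-simplices (8): [1], [2], [3], [4], [5], [6], [7], [8]
  1-simplices (24): (24 of them)
  2-simplices (16): [1,2,5], [1,2,7], [1,3,6], [1,3,7], [1,5,8], [1,6,8], [2,4,5], [2,4,7], [3,4,5], [3,4,8], [3,5,6], [3,7,8], [4,6,7], [4,6,8], [5,6,7], [5,7,8]

giving chain groups C_0 ≅ Z^8, C_1 ≅ Z^24, C_2 ≅ Z^16.

Boundary ∂_1: C_1 → C_0 maps an edge to its endpoints' difference, ∂[p,q] = q − p. For instance
  ∂[4,6] = [6] − [4].
The resulting 8×24 matrix has rank 7, and its Smith normal form has invariant factors (1,1,1,1,1,1,1).

∂_2: C_2 → C_1 sends each 2-simplex [p,q,r] to [q,r] − [p,r] + [p,q]. For instance
  ∂[4,6,8] = [6,8] − [4,8] + [4,6],
  ∂[1,2,5] = [2,5] − [1,5] + [1,2].
As a 24×16 matrix over Z this has rank 15, with invariant factors (1,1,1,1,1,1,1,1,1,1,1,1,1,1,1).

Computing H_k = (kernel of ∂_k) / (image of ∂_{k+1}):

  H_0: rank C_0 − rank ∂_1 = 8 − 7 = 1, and the invariant factors of ∂_1 are all 1, so H_0 ≅ Z.
  H_1: rank ker ∂_1 − rank ∂_2 = (24 − 7) − 15 = 2, and the invariant factors of ∂_2 are all 1, so H_1 ≅ Z^2.
  H_2: rank ker ∂_2 − rank ∂_3 = (16 − 15) − 0 = 1, and there is no ∂_3, so H_2 ≅ Z.

As a check, the Euler characteristic is 8 − 24 + 16 = 0, which agrees with 1 − 2 + 1 = 0.
(K is a triangulation of the torus T^2.)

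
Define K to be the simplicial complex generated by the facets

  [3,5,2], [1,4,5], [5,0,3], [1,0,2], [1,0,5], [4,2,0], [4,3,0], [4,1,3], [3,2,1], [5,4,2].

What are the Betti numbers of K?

b_0 = 1, b_1 = 0, b_2 = 0.

We work with the vertex ordering 0 < 1 < 2 < 3 < 4 < 5. The simplices of K, each written with vertices in increasing order, are:

  0-simplices (6): [0], [1], [2], [3], [4], [5]
  1-simplices (15): [0,1], [0,2], [0,3], [0,4], [0,5], [1,2], [1,3], [1,4], [1,5], [2,3], [2,4], [2,5], [3,4], [3,5], [4,5]
  2-simplices (10): [0,1,2], [0,1,5], [0,2,4], [0,3,4], [0,3,5], [1,2,3], [1,3,4], [1,4,5], [2,3,5], [2,4,5]

so the chain groups are C_0 ≅ Z^6, C_1 ≅ Z^15, C_2 ≅ Z^10.

Boundary ∂_1: C_1 → C_0 maps an edge to its endpoints' difference, ∂[p,q] = q − p. For instance
  ∂[4,5] = [5] − [4].
As a 6×15 matrix over Z this has rank 5, with invariant factors (1,1,1,1,1).

The boundary map ∂_2: C_2 → C_1 maps a triangle to the signed sum of its edges. For instance
  ∂[0,2,4] = [2,4] − [0,4] + [0,2],
  ∂[1,4,5] = [4,5] − [1,5] + [1,4].
As a 15×10 matrix over Z this has rank 10, with invariant factors (1,1,1,1,1,1,1,1,1,2).

Reading off H_k = ker ∂_k / im ∂_{k+1}:

  H_0: rank C_0 − rank ∂_1 = 6 − 5 = 1, and the invariant factors of ∂_1 are all 1, so H_0 = Z.
  H_1: rank ker ∂_1 − rank ∂_2 = (15 − 5) − 10 = 0, and ∂_2 has invariant factor 2 > 1, so H_1 = Z/2.
  H_2: rank ker ∂_2 − rank ∂_3 = (10 − 10) − 0 = 0, and there is no ∂_3, so H_2 = 0.

As a check, the Euler characteristic is 6 − 15 + 10 = 1, which agrees with 1 − 0 + 0 = 1.
(K is a triangulation of the real projective plane RP^2.)

Hence the Betti numbers are b_0 = 1, b_1 = 0, b_2 = 0.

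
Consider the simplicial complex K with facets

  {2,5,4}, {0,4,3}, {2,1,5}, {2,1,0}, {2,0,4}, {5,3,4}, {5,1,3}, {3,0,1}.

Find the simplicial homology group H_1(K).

K has 6 vertices, 12 edges, 8 triangles.
rank ∂_1 = 5, rank ∂_2 = 7 ⇒ b_1 = 12 − 5 − 7 = 0; all invariant factors of ∂_2 are 1 so no torsion. So H_1 = 0.

H_1 ≅ 0.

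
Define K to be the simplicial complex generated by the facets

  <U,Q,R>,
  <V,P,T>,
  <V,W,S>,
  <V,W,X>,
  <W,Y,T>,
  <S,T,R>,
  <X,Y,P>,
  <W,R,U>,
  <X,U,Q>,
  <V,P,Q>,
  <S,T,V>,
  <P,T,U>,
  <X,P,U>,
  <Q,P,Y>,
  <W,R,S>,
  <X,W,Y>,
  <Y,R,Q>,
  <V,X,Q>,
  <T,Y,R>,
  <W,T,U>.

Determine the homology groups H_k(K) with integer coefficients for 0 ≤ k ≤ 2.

H_0 = Z,  H_1 = Z ⊕ Z/2Z,  H_2 = 0.

We work with the vertex ordering P < Q < R < S < T < U < V < W < X < Y. The simplices of K, each written with vertices in increasing order, are:

  0-simplices (10): P, Q, R, S, T, U, V, W, X, Y
  1-simplices (30): PQ, PT, PU, PV, PX, PY, QR, QU, QV, QX, QY, RS, RT, RU, RW, RY, ST, SV, SW, TU, TV, TW, TY, UW, UX, VW, VX, WX, WY, XY
  2-simplices (20): PQV, PQY, PTU, PTV, PUX, PXY, QRU, QRY, QUX, QVX, RST, RSW, RTY, RUW, STV, SVW, TUW, TWY, VWX, WXY

so the chain groups are C_0 ≅ Z^10, C_1 ≅ Z^30, C_2 ≅ Z^20.

Boundary ∂_1: C_1 → C_0 is given by ∂[p,q] = [q] − [p]. For instance
  ∂TW = W − T.
The resulting 10×30 matrix has rank 9, and its Smith normal form has invariant factors (1,1,1,1,1,1,1,1,1).

∂_2: C_2 → C_1 acts by ∂[p,q,r] = [q,r] − [p,r] + [p,q]. For instance
  ∂VWX = WX − VX + VW,
  ∂TWY = WY − TY + TW.
The 30×20 boundary matrix has rank 20 and Smith normal form diag(1,1,1,1,1,1,1,1,1,1,1,1,1,1,1,1,1,1,1,2).

Reading off H_k = ker ∂_k / im ∂_{k+1}:

  H_0: rank C_0 − rank ∂_1 = 10 − 9 = 1, and the invariant factors of ∂_1 are all 1, so H_0 = Z.
  H_1: rank ker ∂_1 − rank ∂_2 = (30 − 9) − 20 = 1, and ∂_2 has invariant factor 2 > 1, so H_1 = Z ⊕ Z/2Z.
  H_2: rank ker ∂_2 − rank ∂_3 = (20 − 20) − 0 = 0, and there is no ∂_3, so H_2 = 0.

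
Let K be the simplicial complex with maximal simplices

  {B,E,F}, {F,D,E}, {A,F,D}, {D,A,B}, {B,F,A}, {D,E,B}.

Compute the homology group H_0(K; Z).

Fix the vertex order A < B < D < E < F and write every simplex with vertices in increasing order. Then dim K = 2 and the simplices of K are:

  0-simplices (5): A, B, D, E, F
  1-simplices (9): AB, AD, AF, BD, BE, BF, DE, DF, EF
  2-simplices (6): ABD, ABF, ADF, BDE, BEF, DEF

giving chain groups C_0 ≅ Z^5, C_1 ≅ Z^9, C_2 ≅ Z^6.

Boundary ∂_1: C_1 → C_0 maps an edge to its endpoints' difference, ∂[p,q] = q − p.
As a 5×9 matrix over Z this has rank 4, with invariant factors (1,1,1,1).

∂_2: C_2 → C_1 sends each 2-simplex [p,q,r] to [q,r] − [p,r] + [p,q]. For instance
  ∂BDE = DE − BE + BD,
  ∂ABF = BF − AF + AB.
The resulting 9×6 matrix has rank 5, and its Smith normal form has invariant factors (1,1,1,1,1).

Now H_k = ker ∂_k / im ∂_{k+1}, so:

  H_0: rank C_0 − rank ∂_1 = 5 − 4 = 1, and the invariant factors of ∂_1 are all 1, so H_0 = Z.

H_0 ≅ Z.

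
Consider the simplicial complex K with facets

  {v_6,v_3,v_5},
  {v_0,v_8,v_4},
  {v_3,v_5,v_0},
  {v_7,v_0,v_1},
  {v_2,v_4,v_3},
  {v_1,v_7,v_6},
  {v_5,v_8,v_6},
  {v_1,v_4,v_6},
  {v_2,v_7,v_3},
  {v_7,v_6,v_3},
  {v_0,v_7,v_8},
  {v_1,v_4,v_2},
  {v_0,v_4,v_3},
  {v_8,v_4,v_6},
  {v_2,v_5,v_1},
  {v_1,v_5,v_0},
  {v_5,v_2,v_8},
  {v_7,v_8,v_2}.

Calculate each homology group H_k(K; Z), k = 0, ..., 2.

Order the vertices as v_0 < v_1 < v_2 < v_3 < v_4 < v_5 < v_6 < v_7 < v_8. Listing each simplex with vertices in this order, K has dimension 2 with simplices:

  0-simplices (9): [v_0], [v_1], [v_2], [v_3], [v_4], [v_5], [v_6], [v_7], [v_8]
  1-simplices (27): (27 of them)
  2-simplices (18): (18 of them)

Hence C_0 ≅ Z^9, C_1 ≅ Z^27, C_2 ≅ Z^18.

∂_1: C_1 → C_0 sends each edge [p,q] (with p < q) to q − p. For instance
  ∂[v_3,v_5] = [v_5] − [v_3].
The resulting 9×27 matrix has rank 8, and its Smith normal form has invariant factors (1,1,1,1,1,1,1,1).

Boundary ∂_2: C_2 → C_1 maps a triangle to the signed sum of its edges. For instance
  ∂[v_5,v_6,v_8] = [v_6,v_8] − [v_5,v_8] + [v_5,v_6],
  ∂[v_3,v_5,v_6] = [v_5,v_6] − [v_3,v_6] + [v_3,v_5].
The 27×18 boundary matrix has rank 17 and Smith normal form diag(1,1,1,1,1,1,1,1,1,1,1,1,1,1,1,1,1).

From H_k ≅ ker(∂_k) / im(∂_{k+1}) we obtain:

  H_0: rank C_0 − rank ∂_1 = 9 − 8 = 1, and the invariant factors of ∂_1 are all 1, so H_0 ≅ Z.
  H_1: rank ker ∂_1 − rank ∂_2 = (27 − 8) − 17 = 2, and the invariant factors of ∂_2 are all 1, so H_1 ≅ Z^2.
  H_2: rank ker ∂_2 − rank ∂_3 = (18 − 17) − 0 = 1, and there is no ∂_3, so H_2 ≅ Z.

(K is a triangulation of the torus T^2.)

H_0 = Z,  H_1 = Z^2,  H_2 = Z.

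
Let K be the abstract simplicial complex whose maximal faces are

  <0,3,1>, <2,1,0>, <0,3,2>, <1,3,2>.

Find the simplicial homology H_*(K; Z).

H_0 = Z,  H_1 = 0,  H_2 = Z.

Take the total order 0 < 1 < 2 < 3 on the vertex set. Then K (dimension 2) consists of the simplices:

  0-simplices (4): [0], [1], [2], [3]
  1-simplices (6): [0,1], [0,2], [0,3], [1,2], [1,3], [2,3]
  2-simplices (4): [0,1,2], [0,1,3], [0,2,3], [1,2,3]

so the chain groups are C_0 ≅ Z^4, C_1 ≅ Z^6, C_2 ≅ Z^4.

∂_1: C_1 → C_0 maps an edge to its endpoints' difference, ∂[p,q] = q − p. For instance
  ∂[0,1] = [1] − [0].
The resulting 4×6 matrix has rank 3, and its Smith normal form has invariant factors (1,1,1).

Boundary ∂_2: C_2 → C_1 acts by ∂[p,q,r] = [q,r] − [p,r] + [p,q]. For instance
  ∂[0,1,2] = [1,2] − [0,2] + [0,1],
  ∂[0,1,3] = [1,3] − [0,3] + [0,1].
The 6×4 boundary matrix has rank 3 and Smith normal form diag(1,1,1).

Now H_k = ker ∂_k / im ∂_{k+1}, so:

  H_0: rank C_0 − rank ∂_1 = 4 − 3 = 1, and the invariant factors of ∂_1 are all 1, so H_0 = Z.
  H_1: rank ker ∂_1 − rank ∂_2 = (6 − 3) − 3 = 0, and the invariant factors of ∂_2 are all 1, so H_1 = 0.
  H_2: rank ker ∂_2 − rank ∂_3 = (4 − 3) − 0 = 1, and there is no ∂_3, so H_2 = Z.

As a check, the Euler characteristic is 4 − 6 + 4 = 2, which agrees with 1 − 0 + 1 = 2.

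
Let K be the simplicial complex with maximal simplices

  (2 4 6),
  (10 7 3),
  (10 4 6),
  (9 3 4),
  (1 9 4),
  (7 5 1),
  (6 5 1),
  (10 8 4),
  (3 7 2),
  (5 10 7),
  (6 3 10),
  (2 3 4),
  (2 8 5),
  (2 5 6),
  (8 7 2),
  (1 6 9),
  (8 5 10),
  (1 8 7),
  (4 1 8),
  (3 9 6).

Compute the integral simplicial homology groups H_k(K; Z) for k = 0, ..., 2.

H_0 ≅ Z,  H_1 ≅ Z ⊕ Z_2,  H_2 = 0.

K has 10 vertices, 30 edges, 20 triangles.
rank ∂_0 = 0, rank ∂_1 = 9 ⇒ b_0 = 10 − 0 − 9 = 1; all invariant factors of ∂_1 are 1 so no torsion. So H_0 = Z.
rank ∂_1 = 9, rank ∂_2 = 20 ⇒ b_1 = 30 − 9 − 20 = 1; ∂_2 has invariant factor(s) [2] giving torsion. So H_1 = Z ⊕ Z_2.
rank ∂_2 = 20, rank ∂_3 = 0 ⇒ b_2 = 20 − 20 − 0 = 0. So H_2 = 0.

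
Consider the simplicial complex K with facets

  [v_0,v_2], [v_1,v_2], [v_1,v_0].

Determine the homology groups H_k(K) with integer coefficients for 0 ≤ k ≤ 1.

We work with the vertex ordering v_0 < v_1 < v_2. The simplices of K, each written with vertices in increasing order, are:

  0-simplices (3): [v_0], [v_1], [v_2]
  1-simplices (3): [v_0,v_1], [v_0,v_2], [v_1,v_2]

Hence C_0 ≅ Z^3, C_1 ≅ Z^3.

The boundary map ∂_1: C_1 → C_0 maps an edge to its endpoints' difference, ∂[p,q] = q − p. For instance
  ∂[v_1,v_2] = [v_2] − [v_1].
The resulting 3×3 matrix has rank 2, and its Smith normal form has invariant factors (1,1).

Computing H_k = (kernel of ∂_k) / (image of ∂_{k+1}):

  H_0: rank C_0 − rank ∂_1 = 3 − 2 = 1, and the invariant factors of ∂_1 are all 1, so H_0 ≅ Z.
  H_1: rank ker ∂_1 − rank ∂_2 = (3 − 2) − 0 = 1, and there is no ∂_2, so H_1 ≅ Z.

(K is a triangulation of the circle S^1.)

H_0 = Z,  H_1 = Z.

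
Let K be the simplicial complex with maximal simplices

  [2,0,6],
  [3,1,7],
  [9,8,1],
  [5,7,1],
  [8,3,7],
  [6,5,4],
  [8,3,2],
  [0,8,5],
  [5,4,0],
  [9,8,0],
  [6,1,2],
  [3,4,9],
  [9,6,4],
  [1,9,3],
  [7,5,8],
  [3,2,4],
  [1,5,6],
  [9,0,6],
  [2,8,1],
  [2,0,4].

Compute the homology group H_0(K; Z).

K has 10 vertices, 30 edges, 20 triangles.
rank ∂_0 = 0, rank ∂_1 = 9 ⇒ b_0 = 10 − 0 − 9 = 1; all invariant factors of ∂_1 are 1 so no torsion. So H_0 = Z.

H_0 ≅ Z.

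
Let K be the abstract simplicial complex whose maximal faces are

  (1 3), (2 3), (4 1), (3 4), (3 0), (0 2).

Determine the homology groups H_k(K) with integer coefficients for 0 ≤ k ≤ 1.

K has 5 vertices, 6 edges.
rank ∂_0 = 0, rank ∂_1 = 4 ⇒ b_0 = 5 − 0 − 4 = 1; all invariant factors of ∂_1 are 1 so no torsion. So H_0 = Z.
rank ∂_1 = 4, rank ∂_2 = 0 ⇒ b_1 = 6 − 4 − 0 = 2. So H_1 = Z^2.

H_0 ≅ Z,  H_1 ≅ Z^2.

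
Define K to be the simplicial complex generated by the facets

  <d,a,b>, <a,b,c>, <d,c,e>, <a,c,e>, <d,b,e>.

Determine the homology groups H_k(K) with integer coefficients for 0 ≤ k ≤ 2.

H_0 = Z,  H_1 = Z,  H_2 = 0.

Take the total order a < b < c < d < e on the vertex set. Then K (dimension 2) consists of the simplices:

  0-simplices (5): a, b, c, d, e
  1-simplices (10): ab, ac, ad, ae, bc, bd, be, cd, ce, de
  2-simplices (5): abc, abd, ace, bde, cde

giving chain groups C_0 ≅ Z^5, C_1 ≅ Z^10, C_2 ≅ Z^5.

∂_1: C_1 → C_0 is given by ∂[p,q] = [q] − [p]. For instance
  ∂ce = e − c.
The resulting 5×10 matrix has rank 4, and its Smith normal form has invariant factors (1,1,1,1).

∂_2: C_2 → C_1 maps a triangle to the signed sum of its edges. For instance
  ∂ace = ce − ae + ac,
  ∂abd = bd − ad + ab.
This gives a 10×5 integer matrix of rank 5; reducing to Smith normal form yields diagonal entries (1,1,1,1,1).

Computing H_k = (kernel of ∂_k) / (image of ∂_{k+1}):

  H_0: rank C_0 − rank ∂_1 = 5 − 4 = 1, and the invariant factors of ∂_1 are all 1, so H_0 = Z.
  H_1: rank ker ∂_1 − rank ∂_2 = (10 − 4) − 5 = 1, and the invariant factors of ∂_2 are all 1, so H_1 = Z.
  H_2: rank ker ∂_2 − rank ∂_3 = (5 − 5) − 0 = 0, and there is no ∂_3, so H_2 = 0.

As a check, the Euler characteristic is 5 − 10 + 5 = 0, which agrees with 1 − 1 + 0 = 0.
(K is a triangulation of the Möbius band.)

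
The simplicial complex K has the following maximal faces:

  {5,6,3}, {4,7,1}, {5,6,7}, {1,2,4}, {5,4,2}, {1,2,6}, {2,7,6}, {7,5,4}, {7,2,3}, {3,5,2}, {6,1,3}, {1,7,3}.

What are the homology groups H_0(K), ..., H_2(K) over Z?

Order the vertices as 1 < 2 < 3 < 4 < 5 < 6 < 7. Listing each simplex with vertices in this order, K has dimension 2 with simplices:

  0-simplices (7): [1], [2], [3], [4], [5], [6], [7]
  1-simplices (18): [1,2], [1,3], [1,4], [1,6], [1,7], [2,3], [2,4], [2,5], [2,6], [2,7], [3,5], [3,6], [3,7], [4,5], [4,7], [5,6], [5,7], [6,7]
  2-simplices (12): [1,2,4], [1,2,6], [1,3,6], [1,3,7], [1,4,7], [2,3,5], [2,3,7], [2,4,5], [2,6,7], [3,5,6], [4,5,7], [5,6,7]

Hence C_0 ≅ Z^7, C_1 ≅ Z^18, C_2 ≅ Z^12.

Boundary ∂_1: C_1 → C_0 is given by ∂[p,q] = [q] − [p]. For instance
  ∂[3,7] = [7] − [3].
The resulting 7×18 matrix has rank 6, and its Smith normal form has invariant factors (1,1,1,1,1,1).

Boundary ∂_2: C_2 → C_1 acts by ∂[p,q,r] = [q,r] − [p,r] + [p,q]. For instance
  ∂[1,4,7] = [4,7] − [1,7] + [1,4],
  ∂[1,2,6] = [2,6] − [1,6] + [1,2].
The 18×12 boundary matrix has rank 12 and Smith normal form diag(1,1,1,1,1,1,1,1,1,1,1,2).

Now H_k = ker ∂_k / im ∂_{k+1}, so:

  H_0: rank C_0 − rank ∂_1 = 7 − 6 = 1, and the invariant factors of ∂_1 are all 1, so H_0 ≅ Z.
  H_1: rank ker ∂_1 − rank ∂_2 = (18 − 6) − 12 = 0, and ∂_2 has invariant factor 2 > 1, so H_1 ≅ Z/2.
  H_2: rank ker ∂_2 − rank ∂_3 = (12 − 12) − 0 = 0, and there is no ∂_3, so H_2 ≅ 0.

As a check, the Euler characteristic is 7 − 18 + 12 = 1, which agrees with 1 − 0 + 0 = 1.
(K is a triangulation of the real projective plane RP^2.)

H_0 ≅ Z,  H_1 ≅ Z/2,  H_2 = 0.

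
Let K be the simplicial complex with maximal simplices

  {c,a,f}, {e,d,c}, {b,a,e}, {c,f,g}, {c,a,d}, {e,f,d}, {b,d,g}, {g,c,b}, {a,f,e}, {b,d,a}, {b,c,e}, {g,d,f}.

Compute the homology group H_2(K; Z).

H_2 = 0.

We work with the vertex ordering a < b < c < d < e < f < g. The simplices of K, each written with vertices in increasing order, are:

  0-simplices (7): a, b, c, d, e, f, g
  1-simplices (18): ab, ac, ad, ae, af, bc, bd, be, bg, cd, ce, cf, cg, de, df, dg, ef, fg
  2-simplices (12): abd, abe, acd, acf, aef, bce, bcg, bdg, cde, cfg, def, dfg

Hence C_0 ≅ Z^7, C_1 ≅ Z^18, C_2 ≅ Z^12.

∂_1: C_1 → C_0 maps an edge to its endpoints' difference, ∂[p,q] = q − p. For instance
  ∂df = f − d.
The 7×18 boundary matrix has rank 6 and Smith normal form diag(1,1,1,1,1,1).

The boundary map ∂_2: C_2 → C_1 acts by ∂[p,q,r] = [q,r] − [p,r] + [p,q]. For instance
  ∂cfg = fg − cg + cf,
  ∂acf = cf − af + ac.
The 18×12 boundary matrix has rank 12 and Smith normal form diag(1,1,1,1,1,1,1,1,1,1,1,2).

Reading off H_k = ker ∂_k / im ∂_{k+1}:

  H_2: rank ker ∂_2 − rank ∂_3 = (12 − 12) − 0 = 0, and there is no ∂_3, so H_2 = 0.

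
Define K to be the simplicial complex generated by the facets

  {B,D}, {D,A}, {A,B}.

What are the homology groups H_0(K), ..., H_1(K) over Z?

H_0 = Z,  H_1 = Z.

Order the vertices as A < B < D. Listing each simplex with vertices in this order, K has dimension 1 with simplices:

  0-simplices (3): A, B, D
  1-simplices (3): AB, AD, BD

giving chain groups C_0 ≅ Z^3, C_1 ≅ Z^3.

∂_1: C_1 → C_0 maps an edge to its endpoints' difference, ∂[p,q] = q − p.
As a 3×3 matrix over Z this has rank 2, with invariant factors (1,1).

From H_k ≅ ker(∂_k) / im(∂_{k+1}) we obtain:

  H_0: rank C_0 − rank ∂_1 = 3 − 2 = 1, and the invariant factors of ∂_1 are all 1, so H_0 ≅ Z.
  H_1: rank ker ∂_1 − rank ∂_2 = (3 − 2) − 0 = 1, and there is no ∂_2, so H_1 ≅ Z.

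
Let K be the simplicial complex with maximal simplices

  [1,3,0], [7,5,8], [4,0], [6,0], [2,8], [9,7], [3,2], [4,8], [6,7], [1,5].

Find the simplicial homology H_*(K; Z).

H_0 = Z,  H_1 = Z^3,  H_2 = 0.

We work with the vertex ordering 0 < 1 < 2 < 3 < 4 < 5 < 6 < 7 < 8 < 9. The simplices of K, each written with vertices in increasing order, are:

  0-simplices (10): [0], [1], [2], [3], [4], [5], [6], [7], [8], [9]
  1-simplices (14): [0,1], [0,3], [0,4], [0,6], [1,3], [1,5], [2,3], [2,8], [4,8], [5,7], [5,8], [6,7], [7,8], [7,9]
  2-simplices (2): [0,1,3], [5,7,8]

so the chain groups are C_0 ≅ Z^10, C_1 ≅ Z^14, C_2 ≅ Z^2.

∂_1: C_1 → C_0 is given by ∂[p,q] = [q] − [p].
As a 10×14 matrix over Z this has rank 9, with invariant factors (1,1,1,1,1,1,1,1,1).

The boundary map ∂_2: C_2 → C_1 sends each 2-simplex [p,q,r] to [q,r] − [p,r] + [p,q]. For instance
  ∂[5,7,8] = [7,8] − [5,8] + [5,7],
  ∂[0,1,3] = [1,3] − [0,3] + [0,1].
The resulting 14×2 matrix has rank 2, and its Smith normal form has invariant factors (1,1).

Now H_k = ker ∂_k / im ∂_{k+1}, so:

  H_0: rank C_0 − rank ∂_1 = 10 − 9 = 1, and the invariant factors of ∂_1 are all 1, so H_0 ≅ Z.
  H_1: rank ker ∂_1 − rank ∂_2 = (14 − 9) − 2 = 3, and the invariant factors of ∂_2 are all 1, so H_1 ≅ Z^3.
  H_2: rank ker ∂_2 − rank ∂_3 = (2 − 2) − 0 = 0, and there is no ∂_3, so H_2 ≅ 0.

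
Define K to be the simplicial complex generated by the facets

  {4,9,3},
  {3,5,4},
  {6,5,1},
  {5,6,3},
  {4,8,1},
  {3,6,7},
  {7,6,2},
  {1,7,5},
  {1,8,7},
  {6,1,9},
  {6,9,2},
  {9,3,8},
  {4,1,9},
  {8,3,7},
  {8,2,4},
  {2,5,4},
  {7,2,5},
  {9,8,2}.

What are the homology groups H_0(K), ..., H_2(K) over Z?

We work with the vertex ordering 1 < 2 < 3 < 4 < 5 < 6 < 7 < 8 < 9. The simplices of K, each written with vertices in increasing order, are:

  0-simplices (9): [1], [2], [3], [4], [5], [6], [7], [8], [9]
  1-simplices (27): (27 of them)
  2-simplices (18): [1,4,8], [1,4,9], [1,5,6], [1,5,7], [1,6,9], [1,7,8], [2,4,5], [2,4,8], [2,5,7], [2,6,7], [2,6,9], [2,8,9], [3,4,5], [3,4,9], [3,5,6], [3,6,7], [3,7,8], [3,8,9]

Hence C_0 ≅ Z^9, C_1 ≅ Z^27, C_2 ≅ Z^18.

Boundary ∂_1: C_1 → C_0 maps an edge to its endpoints' difference, ∂[p,q] = q − p. For instance
  ∂[7,8] = [8] − [7].
The 9×27 boundary matrix has rank 8 and Smith normal form diag(1,1,1,1,1,1,1,1).

The boundary map ∂_2: C_2 → C_1 maps a triangle to the signed sum of its edges. For instance
  ∂[1,7,8] = [7,8] − [1,8] + [1,7],
  ∂[1,4,9] = [4,9] − [1,9] + [1,4].
This gives a 27×18 integer matrix of rank 18; reducing to Smith normal form yields diagonal entries (1,1,1,1,1,1,1,1,1,1,1,1,1,1,1,1,1,2).

Reading off H_k = ker ∂_k / im ∂_{k+1}:

  H_0: rank C_0 − rank ∂_1 = 9 − 8 = 1, and the invariant factors of ∂_1 are all 1, so H_0 ≅ Z.
  H_1: rank ker ∂_1 − rank ∂_2 = (27 − 8) − 18 = 1, and ∂_2 has invariant factor 2 > 1, so H_1 ≅ Z × Z/2.
  H_2: rank ker ∂_2 − rank ∂_3 = (18 − 18) − 0 = 0, and there is no ∂_3, so H_2 ≅ 0.

(K is a triangulation of the Klein bottle.)

H_0 ≅ Z,  H_1 ≅ Z × Z/2,  H_2 = 0.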